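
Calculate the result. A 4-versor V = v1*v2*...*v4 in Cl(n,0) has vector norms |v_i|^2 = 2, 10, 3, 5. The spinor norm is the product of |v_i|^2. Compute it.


Spinor norm N(V) = |v1|^2 * |v2|^2 * ... * |v4|^2
= 2 * 10 * 3 * 5
Running product: 2, 20, 60, 300
N(V) = 300


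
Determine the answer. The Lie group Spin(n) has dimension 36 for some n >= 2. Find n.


dim Spin(n) = dim so(n) = n(n-1)/2.
Solve n(n-1)/2 = 36, i.e. n^2 - n - 72 = 0.
Discriminant = 1 + 8*36 = 289
n = (1 + sqrt(289))/2 = (1 + 17)/2 = 9


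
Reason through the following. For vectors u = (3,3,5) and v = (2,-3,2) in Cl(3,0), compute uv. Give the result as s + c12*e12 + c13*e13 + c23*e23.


In Cl(3,0): e_i^2 = 1, e_ie_j = -e_je_i for i != j.
Scalar part = u . v = 3*2 + 3*(-3) + 5*2
= 6 + (-9) + 10 = 7
e12 coeff = 3*(-3) - 3*2 = -9 - 6 = -15
e13 coeff = 3*2 - 5*2 = 6 - 10 = -4
e23 coeff = 3*2 - 5*(-3) = 6 - (-15) = 21
uv = 7 - 15*e12 - 4*e13 + 21*e23


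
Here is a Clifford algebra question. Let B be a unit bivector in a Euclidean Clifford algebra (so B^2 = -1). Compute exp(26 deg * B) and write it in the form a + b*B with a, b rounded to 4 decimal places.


For a unit bivector B with B^2 = -1, the exponential series gives
e^(theta*B) = cos(theta) + sin(theta)*B (the GA analogue of Euler's formula).
theta = 26 degrees = 0.453786 rad
cos(26 deg) = 0.8988
sin(26 deg) = 0.4384
exp(theta*B) = 0.8988 + 0.4384*B


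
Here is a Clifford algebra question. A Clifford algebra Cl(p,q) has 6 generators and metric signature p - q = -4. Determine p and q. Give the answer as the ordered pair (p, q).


We need p + q = 6 and p - q = -4.
Adding: 2p = 6 + (-4) = 2, so p = 1.
Then q = 6 - 1 = 5.
(p, q) = (1, 5)


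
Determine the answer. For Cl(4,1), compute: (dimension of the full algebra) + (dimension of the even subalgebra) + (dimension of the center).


n = 4 + 1 = 5
Total dim = 2^5 = 32
Even subalgebra dim = 2^4 = 16
n is odd, so center dim = 2
Sum = 32 + 16 + 2 = 50


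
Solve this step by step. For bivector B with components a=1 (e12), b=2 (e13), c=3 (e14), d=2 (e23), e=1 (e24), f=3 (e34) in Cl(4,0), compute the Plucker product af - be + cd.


Plucker relation: af - be + cd
a*f = 1*3 = 3
b*e = 2*1 = 2
c*d = 3*2 = 6
af - be + cd = 3 - 2 + 6
= 7


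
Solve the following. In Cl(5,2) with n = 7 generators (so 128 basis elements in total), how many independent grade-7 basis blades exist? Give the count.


Number of grade-k basis blades in Cl(p,q) with n = p + q is C(n, k).
n = 5 + 2 = 7
C(7, 7) = 7! / (7! * 0!)
= 5040 / (5040 * 1)
= 1


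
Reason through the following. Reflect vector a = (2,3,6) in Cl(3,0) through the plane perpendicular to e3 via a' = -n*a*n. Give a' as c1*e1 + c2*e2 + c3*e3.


Reflection formula: a' = -n*a*n, with n = e3 (unit vector, n^2 = 1).
For reflection through hyperplane perp to e3:
The component along e3 flips sign, others stay.
a = (2, 3, 6)
a' = (2, 3, -6)
a' = 2*e1 + 3*e2 - 6*e3


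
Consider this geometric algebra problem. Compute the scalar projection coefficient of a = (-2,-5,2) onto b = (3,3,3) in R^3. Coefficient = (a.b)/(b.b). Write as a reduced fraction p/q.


Projection coefficient = (a . b) / (b . b)
a . b = (-2)*3 + (-5)*3 + 2*3
= -6 + (-15) + 6 = -15
b . b = 3^2 + 3^2 + 3^2
= 9 + 9 + 9 = 27
Coefficient = -15/27
In lowest terms: -5/9


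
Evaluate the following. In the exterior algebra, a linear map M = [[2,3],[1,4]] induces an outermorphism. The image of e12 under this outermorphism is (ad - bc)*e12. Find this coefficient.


The outermorphism of a linear map f sends e1^e2 to f(e1)^f(e2).
f(e1) = 2*e1 + 1*e2
f(e2) = 3*e1 + 4*e2
f(e1) ^ f(e2) = (2*e1 + 1*e2) ^ (3*e1 + 4*e2)
= 2*4*e12 + 1*3*e21
= (8 - 3)*e12
= 5*e12
Coefficient = 5


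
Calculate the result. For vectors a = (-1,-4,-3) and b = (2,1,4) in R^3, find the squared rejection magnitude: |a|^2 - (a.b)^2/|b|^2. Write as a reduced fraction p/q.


|a|^2 = (-1)^2 + (-4)^2 + (-3)^2 = 26
|b|^2 = 2^2 + 1^2 + 4^2 = 21
a . b = (-1)*2 + (-4)*1 + (-3)*4 = -18
(a.b)^2 = (-18)^2 = 324
|rej|^2 = 26 - 324/21
= (546 - 324)/21
= 222/21
In lowest terms: 74/7


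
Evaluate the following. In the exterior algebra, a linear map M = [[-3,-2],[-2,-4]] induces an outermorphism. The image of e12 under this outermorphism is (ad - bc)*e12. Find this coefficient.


The outermorphism of a linear map f sends e1^e2 to f(e1)^f(e2).
f(e1) = -3*e1 - 2*e2
f(e2) = -2*e1 - 4*e2
f(e1) ^ f(e2) = (-3*e1 - 2*e2) ^ (-2*e1 - 4*e2)
= (-3)*(-4)*e12 + (-2)*(-2)*e21
= (12 - 4)*e12
= 8*e12
Coefficient = 8


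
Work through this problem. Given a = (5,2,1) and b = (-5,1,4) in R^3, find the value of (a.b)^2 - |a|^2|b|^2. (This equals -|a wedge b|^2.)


a . b = 5*(-5) + 2*1 + 1*4
= -25 + 2 + 4 = -19
|a|^2 = 5^2 + 2^2 + 1^2 = 30
|b|^2 = (-5)^2 + 1^2 + 4^2 = 42
(a.b)^2 = (-19)^2 = 361
|a|^2 * |b|^2 = 30 * 42 = 1260
Result = 361 - 1260 = -899


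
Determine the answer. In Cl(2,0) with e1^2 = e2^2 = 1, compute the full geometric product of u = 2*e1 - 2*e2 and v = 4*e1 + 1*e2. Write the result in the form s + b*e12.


Expand: (2*e1 - 2*e2)(4*e1 + 1*e2)
= 2*4*e1e1 + 2*1*e1e2 + (-2)*4*e2e1 + (-2)*1*e2e2
Using e1^2 = e2^2 = 1, e2e1 = -e1e2:
Scalar part s = 2*4 + (-2)*1 = 8 + (-2) = 6
Bivector part b = 2*1 - (-2)*4 = 2 - (-8) = 10
uv = 6 + 10*e12


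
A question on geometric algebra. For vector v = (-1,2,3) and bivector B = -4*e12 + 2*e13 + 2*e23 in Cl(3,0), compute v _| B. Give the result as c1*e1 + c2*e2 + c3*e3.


Left contraction v _| B = <vB>_1 (grade-1 part of the geometric product vB).
Using e1_|e12 = e2, e2_|e12 = -e1, e1_|e13 = e3, e3_|e13 = -e1, e2_|e23 = e3, e3_|e23 = -e2:
e1 coeff: -v2*b12 - v3*b13 = -(2)*(-4) - (3)*(2) = 2
e2 coeff: v1*b12 - v3*b23 = (-1)*(-4) - (3)*(2) = -2
e3 coeff: v1*b13 + v2*b23 = (-1)*(2) + (2)*(2) = 2
v _| B = 2*e1 - 2*e2 + 2*e3


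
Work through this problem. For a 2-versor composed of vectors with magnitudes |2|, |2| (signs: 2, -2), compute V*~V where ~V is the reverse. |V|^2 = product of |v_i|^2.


Each vector v_i has |v_i|^2 = s_i^2
Squared scales: 2^2 = 4, (-2)^2 = 4
|V|^2 = 4 * 4
= 16


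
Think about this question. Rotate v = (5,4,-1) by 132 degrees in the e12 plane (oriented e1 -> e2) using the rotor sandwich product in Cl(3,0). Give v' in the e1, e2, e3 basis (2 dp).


Rotor R = cos(66deg) - sin(66deg)*e12
Rotation angle theta = 2 * 66 = 132 degrees in the e12 plane (e1 -> e2).
The component perpendicular to the plane (e3) is invariant: v'_3 = v3 = -1.00
cos(132deg) = -0.6691, sin(132deg) = 0.7431
v'_1 = v1*cos(theta) - v2*sin(theta) = 5*(-0.6691) - 4*0.7431 = -6.32
v'_2 = v1*sin(theta) + v2*cos(theta) = 5*0.7431 + 4*(-0.6691) = 1.04
v' = -6.32*e1 + 1.04*e2 - 1.00*e3


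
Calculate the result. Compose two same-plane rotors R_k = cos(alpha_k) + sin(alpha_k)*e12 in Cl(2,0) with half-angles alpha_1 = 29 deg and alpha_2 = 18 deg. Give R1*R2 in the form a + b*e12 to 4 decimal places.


Same-plane rotors commute and their half-angles add:
R1*R2 = cos(a1 + a2) + sin(a1 + a2)*e12.
a1 + a2 = 29 + 18 = 47 deg
cos(47 deg) = 0.6820
sin(47 deg) = 0.7314
R1*R2 = 0.6820 + 0.7314*e12


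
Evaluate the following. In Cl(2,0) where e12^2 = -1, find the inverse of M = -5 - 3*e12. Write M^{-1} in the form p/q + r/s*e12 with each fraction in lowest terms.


M = -5 - 3*e12, where e12^2 = -1.
Since M commutes with its reverse ~M = a - b*e12, M * ~M = a^2 - b^2*e12^2 = a^2 + b^2.
So M^{-1} = ~M / (a^2 + b^2) = (a - b*e12)/(a^2 + b^2).
a^2 + b^2 = 25 + 9 = 34
Scalar part = -5/34 = -5/34
Bivector coeff = 3/34 = 3/34
M^{-1} = -5/34 + 3/34*e12


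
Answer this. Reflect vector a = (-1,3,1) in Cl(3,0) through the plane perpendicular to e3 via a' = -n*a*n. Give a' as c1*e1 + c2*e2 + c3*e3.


Reflection formula: a' = -n*a*n, with n = e3 (unit vector, n^2 = 1).
For reflection through hyperplane perp to e3:
The component along e3 flips sign, others stay.
a = (-1, 3, 1)
a' = (-1, 3, -1)
a' = -1*e1 + 3*e2 - 1*e3


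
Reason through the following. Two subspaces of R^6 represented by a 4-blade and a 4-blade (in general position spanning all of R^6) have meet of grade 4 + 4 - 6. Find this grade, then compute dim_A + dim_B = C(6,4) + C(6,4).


Meet grade = grade(A) + grade(B) - n
= 4 + 4 - 6 = 2
C(6,4) = 15
C(6,4) = 15
dim_A + dim_B = 15 + 15 = 30


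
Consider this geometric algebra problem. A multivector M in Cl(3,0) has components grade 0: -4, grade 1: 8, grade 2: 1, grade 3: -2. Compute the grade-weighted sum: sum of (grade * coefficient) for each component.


Grade-weighted sum = sum of grade_k * coefficient_k
0*(-4) = 0
1*8 = 8
2*1 = 2
3*(-2) = -6
Total = 0 + 8 + 2 + (-6) = 4


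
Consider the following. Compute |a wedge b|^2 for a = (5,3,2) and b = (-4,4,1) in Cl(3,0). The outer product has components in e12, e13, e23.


a wedge b = (a1*b2 - a2*b1)*e12 + (a1*b3 - a3*b1)*e13 + (a2*b3 - a3*b2)*e23
e12 coeff: 5*4 - 3*(-4) = 20 - (-12) = 32
e13 coeff: 5*1 - 2*(-4) = 5 - (-8) = 13
e23 coeff: 3*1 - 2*4 = 3 - 8 = -5
|a wedge b|^2 = 32^2 + 13^2 + (-5)^2
= 1024 + 169 + 25
= 1218


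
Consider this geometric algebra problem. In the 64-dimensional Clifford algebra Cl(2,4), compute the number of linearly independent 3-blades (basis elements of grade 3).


Number of grade-k basis blades in Cl(p,q) with n = p + q is C(n, k).
n = 2 + 4 = 6
C(6, 3) = 6! / (3! * 3!)
= 720 / (6 * 6)
= 20


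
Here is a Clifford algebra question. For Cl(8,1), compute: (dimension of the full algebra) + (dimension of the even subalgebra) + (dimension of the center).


n = 8 + 1 = 9
Total dim = 2^9 = 512
Even subalgebra dim = 2^8 = 256
n is odd, so center dim = 2
Sum = 512 + 256 + 2 = 770


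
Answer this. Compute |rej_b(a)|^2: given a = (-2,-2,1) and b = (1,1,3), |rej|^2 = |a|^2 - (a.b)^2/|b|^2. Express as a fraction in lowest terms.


|a|^2 = (-2)^2 + (-2)^2 + 1^2 = 9
|b|^2 = 1^2 + 1^2 + 3^2 = 11
a . b = (-2)*1 + (-2)*1 + 1*3 = -1
(a.b)^2 = (-1)^2 = 1
|rej|^2 = 9 - 1/11
= (99 - 1)/11
= 98/11
In lowest terms: 98/11


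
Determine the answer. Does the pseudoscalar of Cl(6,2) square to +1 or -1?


The pseudoscalar I = e1...e_n (product of all n generators) of Cl(p,q) satisfies I^2 = (-1)^(q + n(n-1)/2).
p = 6, q = 2, n = p + q = 8
n(n-1)/2 = 8 * 7 / 2 = 28
Exponent = q + n(n-1)/2 = 2 + 28 = 30
I^2 = (-1)^30 = +1


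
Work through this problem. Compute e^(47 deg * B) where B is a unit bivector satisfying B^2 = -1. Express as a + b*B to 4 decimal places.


For a unit bivector B with B^2 = -1, the exponential series gives
e^(theta*B) = cos(theta) + sin(theta)*B (the GA analogue of Euler's formula).
theta = 47 degrees = 0.820305 rad
cos(47 deg) = 0.6820
sin(47 deg) = 0.7314
exp(theta*B) = 0.6820 + 0.7314*B


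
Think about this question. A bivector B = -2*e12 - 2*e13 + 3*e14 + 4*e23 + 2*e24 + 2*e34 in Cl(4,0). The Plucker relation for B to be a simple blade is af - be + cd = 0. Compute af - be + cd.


Plucker relation: af - be + cd
a*f = (-2)*2 = -4
b*e = (-2)*2 = -4
c*d = 3*4 = 12
af - be + cd = -4 - (-4) + 12
= 12


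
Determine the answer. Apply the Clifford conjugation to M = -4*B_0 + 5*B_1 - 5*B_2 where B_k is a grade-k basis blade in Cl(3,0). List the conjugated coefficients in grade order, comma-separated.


Clifford conjugate sign for grade k: (-1)^(k(k+1)/2)
Grade 0: (-1)^(0*1/2) = (-1)^0 = 1, coeff -4 -> -4
Grade 1: (-1)^(1*2/2) = (-1)^1 = -1, coeff 5 -> -5
Grade 2: (-1)^(2*3/2) = (-1)^3 = -1, coeff -5 -> 5
Conjugated coefficients: -4, -5, 5


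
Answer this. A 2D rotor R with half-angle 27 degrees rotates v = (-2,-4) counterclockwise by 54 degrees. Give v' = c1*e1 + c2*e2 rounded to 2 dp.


Rotor R = cos(27deg) - sin(27deg)*e12
Rotation angle theta = 2 * 27 = 54 degrees
v' = R*v*~R rotates v by theta.
cos(54deg) = 0.5878, sin(54deg) = 0.8090
v'_1 = -2*cos(54deg) - (-4)*sin(54deg)
= -2*0.5878 - (-4)*0.8090
= 2.06
v'_2 = -2*sin(54deg) + (-4)*cos(54deg)
= -2*0.8090 + (-4)*0.5878
= -3.97
v' = 2.06*e1 - 3.97*e2


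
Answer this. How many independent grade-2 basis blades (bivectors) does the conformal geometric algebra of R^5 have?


The conformal model of R^5 uses Cl(6,1) with m = 5 + 2 = 7 generators.
Number of grade-2 blades = C(m, 2) = C(7, 2)
= 7*6/2 = 21


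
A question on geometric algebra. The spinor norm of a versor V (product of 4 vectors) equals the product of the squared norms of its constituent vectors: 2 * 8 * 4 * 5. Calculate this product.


Spinor norm N(V) = |v1|^2 * |v2|^2 * ... * |v4|^2
= 2 * 8 * 4 * 5
Running product: 2, 16, 64, 320
N(V) = 320


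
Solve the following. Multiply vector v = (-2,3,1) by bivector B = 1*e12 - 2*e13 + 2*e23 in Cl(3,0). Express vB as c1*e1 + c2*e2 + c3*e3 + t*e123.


vB has grade-1 (vector) and grade-3 (trivector) parts: vB = (v _| B) + (v ^ B).
Vector part <vB>_1:
  e1: -v2*b12 - v3*b13 = -(3)*(1) - (1)*(-2) = -1
  e2: v1*b12 - v3*b23 = (-2)*(1) - (1)*(2) = -4
  e3: v1*b13 + v2*b23 = (-2)*(-2) + (3)*(2) = 10
Trivector part <vB>_3:
  e123: v1*b23 - v2*b13 + v3*b12 = (-2)*(2) - (3)*(-2) + (1)*(1) = 3
vB = -1*e1 - 4*e2 + 10*e3 + 3*e123


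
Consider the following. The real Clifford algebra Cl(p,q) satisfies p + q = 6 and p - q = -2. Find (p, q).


We need p + q = 6 and p - q = -2.
Adding: 2p = 6 + (-2) = 4, so p = 2.
Then q = 6 - 2 = 4.
(p, q) = (2, 4)


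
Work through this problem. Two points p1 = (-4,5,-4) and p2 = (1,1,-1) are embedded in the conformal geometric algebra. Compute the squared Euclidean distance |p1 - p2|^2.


p1 - p2 = (-5, 4, -3)
|p1 - p2|^2 = (-5)^2 + 4^2 + (-3)^2
= 25 + 16 + 9
= 50


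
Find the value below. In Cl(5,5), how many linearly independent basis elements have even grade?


Even subalgebra dimension = 2^(n-1)
n = 5 + 5 = 10
2^(10 - 1) = 2^9 = 512
Verification: sum of C(10,k) for even k = 1 + 45 + 210 + 210 + 45 + 1 = 512
Result = 512


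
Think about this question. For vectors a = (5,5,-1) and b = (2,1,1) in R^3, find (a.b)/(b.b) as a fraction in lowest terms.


Projection coefficient = (a . b) / (b . b)
a . b = 5*2 + 5*1 + (-1)*1
= 10 + 5 + (-1) = 14
b . b = 2^2 + 1^2 + 1^2
= 4 + 1 + 1 = 6
Coefficient = 14/6
In lowest terms: 7/3


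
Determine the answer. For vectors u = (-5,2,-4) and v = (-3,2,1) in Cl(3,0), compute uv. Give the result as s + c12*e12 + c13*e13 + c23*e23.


In Cl(3,0): e_i^2 = 1, e_ie_j = -e_je_i for i != j.
Scalar part = u . v = (-5)*(-3) + 2*2 + (-4)*1
= 15 + 4 + (-4) = 15
e12 coeff = (-5)*2 - 2*(-3) = -10 - (-6) = -4
e13 coeff = (-5)*1 - (-4)*(-3) = -5 - 12 = -17
e23 coeff = 2*1 - (-4)*2 = 2 - (-8) = 10
uv = 15 - 4*e12 - 17*e13 + 10*e23


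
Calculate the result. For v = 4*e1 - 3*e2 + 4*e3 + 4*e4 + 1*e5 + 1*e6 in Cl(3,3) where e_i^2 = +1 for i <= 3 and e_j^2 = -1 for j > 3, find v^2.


v^2 = sum of c_i^2 * e_i^2
Positive signature terms (e_i^2 = +1): 4^2 + (-3)^2 + 4^2 = 41
Negative signature terms (e_j^2 = -1): 4^2 + 1^2 + 1^2 = 18
v^2 = 41 - 18 = 23


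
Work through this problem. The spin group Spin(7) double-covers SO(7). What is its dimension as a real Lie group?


Spin(n) double-covers SO(n); both have Lie algebra so(n) of dimension n(n-1)/2.
n = 7
n(n-1) = 7 * 6 = 42
dim Spin(7) = 42/2 = 21


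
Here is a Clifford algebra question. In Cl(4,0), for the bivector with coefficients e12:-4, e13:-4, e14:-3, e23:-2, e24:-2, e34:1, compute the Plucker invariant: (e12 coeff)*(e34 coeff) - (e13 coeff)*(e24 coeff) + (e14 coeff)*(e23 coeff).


Plucker relation: af - be + cd
a*f = (-4)*1 = -4
b*e = (-4)*(-2) = 8
c*d = (-3)*(-2) = 6
af - be + cd = -4 - 8 + 6
= -6


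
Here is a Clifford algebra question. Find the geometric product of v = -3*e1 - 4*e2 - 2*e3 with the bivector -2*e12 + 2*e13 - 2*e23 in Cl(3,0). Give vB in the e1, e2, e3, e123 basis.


vB has grade-1 (vector) and grade-3 (trivector) parts: vB = (v _| B) + (v ^ B).
Vector part <vB>_1:
  e1: -v2*b12 - v3*b13 = -(-4)*(-2) - (-2)*(2) = -4
  e2: v1*b12 - v3*b23 = (-3)*(-2) - (-2)*(-2) = 2
  e3: v1*b13 + v2*b23 = (-3)*(2) + (-4)*(-2) = 2
Trivector part <vB>_3:
  e123: v1*b23 - v2*b13 + v3*b12 = (-3)*(-2) - (-4)*(2) + (-2)*(-2) = 18
vB = -4*e1 + 2*e2 + 2*e3 + 18*e123


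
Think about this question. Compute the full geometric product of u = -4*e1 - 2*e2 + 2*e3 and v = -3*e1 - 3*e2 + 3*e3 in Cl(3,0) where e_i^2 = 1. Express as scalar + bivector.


In Cl(3,0): e_i^2 = 1, e_ie_j = -e_je_i for i != j.
Scalar part = u . v = (-4)*(-3) + (-2)*(-3) + 2*3
= 12 + 6 + 6 = 24
e12 coeff = (-4)*(-3) - (-2)*(-3) = 12 - 6 = 6
e13 coeff = (-4)*3 - 2*(-3) = -12 - (-6) = -6
e23 coeff = (-2)*3 - 2*(-3) = -6 - (-6) = 0
uv = 24 + 6*e12 - 6*e13 + 0*e23


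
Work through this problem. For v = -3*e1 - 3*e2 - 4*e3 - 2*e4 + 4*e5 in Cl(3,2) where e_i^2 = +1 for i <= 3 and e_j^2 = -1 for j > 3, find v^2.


v^2 = sum of c_i^2 * e_i^2
Positive signature terms (e_i^2 = +1): (-3)^2 + (-3)^2 + (-4)^2 = 34
Negative signature terms (e_j^2 = -1): (-2)^2 + 4^2 = 20
v^2 = 34 - 20 = 14


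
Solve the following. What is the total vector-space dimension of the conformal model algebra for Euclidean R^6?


The conformal model of R^6 uses Cl(7,1): the 6 Euclidean generators plus two extra orthogonal generators e+ (e+^2 = +1) and e- (e-^2 = -1), from which the null vectors e0, einf are built.
Number of generators m = 6 + 2 = 8.
dim Cl(p,q) = 2^m = 2^8 = 256


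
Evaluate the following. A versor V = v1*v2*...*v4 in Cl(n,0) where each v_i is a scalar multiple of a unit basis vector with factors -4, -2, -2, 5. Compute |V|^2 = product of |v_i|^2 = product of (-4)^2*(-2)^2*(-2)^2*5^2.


Each vector v_i has |v_i|^2 = s_i^2
Squared scales: (-4)^2 = 16, (-2)^2 = 4, (-2)^2 = 4, 5^2 = 25
|V|^2 = 16 * 4 * 4 * 25
= 6400


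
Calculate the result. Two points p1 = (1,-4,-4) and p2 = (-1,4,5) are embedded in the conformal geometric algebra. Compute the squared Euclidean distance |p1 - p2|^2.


p1 - p2 = (2, -8, -9)
|p1 - p2|^2 = 2^2 + (-8)^2 + (-9)^2
= 4 + 64 + 81
= 149


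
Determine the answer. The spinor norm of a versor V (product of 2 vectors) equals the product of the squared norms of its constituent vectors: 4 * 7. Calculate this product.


Spinor norm N(V) = |v1|^2 * |v2|^2 * ... * |v2|^2
= 4 * 7
Running product: 4, 28
N(V) = 28


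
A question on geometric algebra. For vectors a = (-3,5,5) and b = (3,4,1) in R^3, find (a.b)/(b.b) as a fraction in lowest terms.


Projection coefficient = (a . b) / (b . b)
a . b = (-3)*3 + 5*4 + 5*1
= -9 + 20 + 5 = 16
b . b = 3^2 + 4^2 + 1^2
= 9 + 16 + 1 = 26
Coefficient = 16/26
In lowest terms: 8/13


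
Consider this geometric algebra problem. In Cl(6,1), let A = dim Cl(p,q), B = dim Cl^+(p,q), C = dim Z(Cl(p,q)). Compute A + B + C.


n = 6 + 1 = 7
Total dim = 2^7 = 128
Even subalgebra dim = 2^6 = 64
n is odd, so center dim = 2
Sum = 128 + 64 + 2 = 194


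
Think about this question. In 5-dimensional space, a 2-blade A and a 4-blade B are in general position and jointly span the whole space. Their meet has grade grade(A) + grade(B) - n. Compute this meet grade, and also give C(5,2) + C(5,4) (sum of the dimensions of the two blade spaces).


Meet grade = grade(A) + grade(B) - n
= 2 + 4 - 5 = 1
C(5,2) = 10
C(5,4) = 5
dim_A + dim_B = 10 + 5 = 15


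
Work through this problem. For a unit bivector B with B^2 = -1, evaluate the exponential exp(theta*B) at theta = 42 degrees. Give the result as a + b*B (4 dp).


For a unit bivector B with B^2 = -1, the exponential series gives
e^(theta*B) = cos(theta) + sin(theta)*B (the GA analogue of Euler's formula).
theta = 42 degrees = 0.733038 rad
cos(42 deg) = 0.7431
sin(42 deg) = 0.6691
exp(theta*B) = 0.7431 + 0.6691*B


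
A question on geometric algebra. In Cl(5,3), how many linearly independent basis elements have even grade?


Even subalgebra dimension = 2^(n-1)
n = 5 + 3 = 8
2^(8 - 1) = 2^7 = 128
Verification: sum of C(8,k) for even k = 1 + 28 + 70 + 28 + 1 = 128
Result = 128


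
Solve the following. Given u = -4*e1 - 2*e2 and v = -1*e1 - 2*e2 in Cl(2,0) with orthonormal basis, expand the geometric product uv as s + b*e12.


Expand: (-4*e1 - 2*e2)(-1*e1 - 2*e2)
= (-4)*(-1)*e1e1 + (-4)*(-2)*e1e2 + (-2)*(-1)*e2e1 + (-2)*(-2)*e2e2
Using e1^2 = e2^2 = 1, e2e1 = -e1e2:
Scalar part s = (-4)*(-1) + (-2)*(-2) = 4 + 4 = 8
Bivector part b = (-4)*(-2) - (-2)*(-1) = 8 - 2 = 6
uv = 8 + 6*e12


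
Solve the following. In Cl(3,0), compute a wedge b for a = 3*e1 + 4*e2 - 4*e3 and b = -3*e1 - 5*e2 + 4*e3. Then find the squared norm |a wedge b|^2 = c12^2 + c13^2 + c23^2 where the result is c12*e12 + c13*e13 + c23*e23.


a wedge b = (a1*b2 - a2*b1)*e12 + (a1*b3 - a3*b1)*e13 + (a2*b3 - a3*b2)*e23
e12 coeff: 3*(-5) - 4*(-3) = -15 - (-12) = -3
e13 coeff: 3*4 - (-4)*(-3) = 12 - 12 = 0
e23 coeff: 4*4 - (-4)*(-5) = 16 - 20 = -4
|a wedge b|^2 = (-3)^2 + 0^2 + (-4)^2
= 9 + 0 + 16
= 25


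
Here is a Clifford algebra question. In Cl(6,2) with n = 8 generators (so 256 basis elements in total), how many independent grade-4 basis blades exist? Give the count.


Number of grade-k basis blades in Cl(p,q) with n = p + q is C(n, k).
n = 6 + 2 = 8
C(8, 4) = 8! / (4! * 4!)
= 40320 / (24 * 24)
= 70


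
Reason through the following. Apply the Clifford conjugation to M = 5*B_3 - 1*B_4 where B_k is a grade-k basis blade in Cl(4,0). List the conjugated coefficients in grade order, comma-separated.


Clifford conjugate sign for grade k: (-1)^(k(k+1)/2)
Grade 3: (-1)^(3*4/2) = (-1)^6 = 1, coeff 5 -> 5
Grade 4: (-1)^(4*5/2) = (-1)^10 = 1, coeff -1 -> -1
Conjugated coefficients: 5, -1


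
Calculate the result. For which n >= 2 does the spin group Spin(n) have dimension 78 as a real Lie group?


dim Spin(n) = dim so(n) = n(n-1)/2.
Solve n(n-1)/2 = 78, i.e. n^2 - n - 156 = 0.
Discriminant = 1 + 8*78 = 625
n = (1 + sqrt(625))/2 = (1 + 25)/2 = 13


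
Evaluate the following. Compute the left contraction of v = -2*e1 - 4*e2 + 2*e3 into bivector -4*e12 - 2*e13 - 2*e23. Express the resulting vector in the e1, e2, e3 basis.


Left contraction v _| B = <vB>_1 (grade-1 part of the geometric product vB).
Using e1_|e12 = e2, e2_|e12 = -e1, e1_|e13 = e3, e3_|e13 = -e1, e2_|e23 = e3, e3_|e23 = -e2:
e1 coeff: -v2*b12 - v3*b13 = -(-4)*(-4) - (2)*(-2) = -12
e2 coeff: v1*b12 - v3*b23 = (-2)*(-4) - (2)*(-2) = 12
e3 coeff: v1*b13 + v2*b23 = (-2)*(-2) + (-4)*(-2) = 12
v _| B = -12*e1 + 12*e2 + 12*e3


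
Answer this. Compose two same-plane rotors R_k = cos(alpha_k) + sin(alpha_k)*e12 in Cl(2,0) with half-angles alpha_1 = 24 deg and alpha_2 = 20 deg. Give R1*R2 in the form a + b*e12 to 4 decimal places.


Same-plane rotors commute and their half-angles add:
R1*R2 = cos(a1 + a2) + sin(a1 + a2)*e12.
a1 + a2 = 24 + 20 = 44 deg
cos(44 deg) = 0.7193
sin(44 deg) = 0.6947
R1*R2 = 0.7193 + 0.6947*e12


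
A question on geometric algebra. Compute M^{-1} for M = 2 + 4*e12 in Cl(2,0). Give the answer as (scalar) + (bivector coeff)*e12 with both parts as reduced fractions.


M = 2 + 4*e12, where e12^2 = -1.
Since M commutes with its reverse ~M = a - b*e12, M * ~M = a^2 - b^2*e12^2 = a^2 + b^2.
So M^{-1} = ~M / (a^2 + b^2) = (a - b*e12)/(a^2 + b^2).
a^2 + b^2 = 4 + 16 = 20
Scalar part = 2/20 = 1/10
Bivector coeff = -4/20 = -1/5
M^{-1} = 1/10 - 1/5*e12


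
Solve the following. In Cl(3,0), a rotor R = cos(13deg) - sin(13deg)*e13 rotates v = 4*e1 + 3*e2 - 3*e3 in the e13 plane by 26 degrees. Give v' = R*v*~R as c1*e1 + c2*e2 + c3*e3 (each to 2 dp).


Rotor R = cos(13deg) - sin(13deg)*e13
Rotation angle theta = 2 * 13 = 26 degrees in the e13 plane (e1 -> e3).
The component perpendicular to the plane (e2) is invariant: v'_2 = v2 = 3.00
cos(26deg) = 0.8988, sin(26deg) = 0.4384
v'_1 = v1*cos(theta) - v3*sin(theta) = 4*0.8988 - (-3)*0.4384 = 4.91
v'_3 = v1*sin(theta) + v3*cos(theta) = 4*0.4384 + (-3)*0.8988 = -0.94
v' = 4.91*e1 + 3.00*e2 - 0.94*e3


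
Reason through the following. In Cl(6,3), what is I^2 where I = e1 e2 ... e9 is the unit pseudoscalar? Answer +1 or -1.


The pseudoscalar I = e1...e_n (product of all n generators) of Cl(p,q) satisfies I^2 = (-1)^(q + n(n-1)/2).
p = 6, q = 3, n = p + q = 9
n(n-1)/2 = 9 * 8 / 2 = 36
Exponent = q + n(n-1)/2 = 3 + 36 = 39
I^2 = (-1)^39 = -1


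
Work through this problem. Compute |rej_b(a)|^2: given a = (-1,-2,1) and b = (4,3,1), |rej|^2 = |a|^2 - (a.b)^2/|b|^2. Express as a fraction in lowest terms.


|a|^2 = (-1)^2 + (-2)^2 + 1^2 = 6
|b|^2 = 4^2 + 3^2 + 1^2 = 26
a . b = (-1)*4 + (-2)*3 + 1*1 = -9
(a.b)^2 = (-9)^2 = 81
|rej|^2 = 6 - 81/26
= (156 - 81)/26
= 75/26
In lowest terms: 75/26


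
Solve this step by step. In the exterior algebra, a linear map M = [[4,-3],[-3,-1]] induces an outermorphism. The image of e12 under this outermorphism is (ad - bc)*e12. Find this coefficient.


The outermorphism of a linear map f sends e1^e2 to f(e1)^f(e2).
f(e1) = 4*e1 - 3*e2
f(e2) = -3*e1 - 1*e2
f(e1) ^ f(e2) = (4*e1 - 3*e2) ^ (-3*e1 - 1*e2)
= 4*(-1)*e12 + (-3)*(-3)*e21
= (-4 - 9)*e12
= -13*e12
Coefficient = -13


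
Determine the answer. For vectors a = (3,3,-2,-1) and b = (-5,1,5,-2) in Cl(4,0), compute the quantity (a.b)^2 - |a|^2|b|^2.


a . b = 3*(-5) + 3*1 + (-2)*5 + (-1)*(-2)
= -15 + 3 + (-10) + 2 = -20
|a|^2 = 3^2 + 3^2 + (-2)^2 + (-1)^2 = 23
|b|^2 = (-5)^2 + 1^2 + 5^2 + (-2)^2 = 55
(a.b)^2 = (-20)^2 = 400
|a|^2 * |b|^2 = 23 * 55 = 1265
Result = 400 - 1265 = -865


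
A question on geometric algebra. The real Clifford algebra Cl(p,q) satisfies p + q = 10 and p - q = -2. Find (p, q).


We need p + q = 10 and p - q = -2.
Adding: 2p = 10 + (-2) = 8, so p = 4.
Then q = 10 - 4 = 6.
(p, q) = (4, 6)


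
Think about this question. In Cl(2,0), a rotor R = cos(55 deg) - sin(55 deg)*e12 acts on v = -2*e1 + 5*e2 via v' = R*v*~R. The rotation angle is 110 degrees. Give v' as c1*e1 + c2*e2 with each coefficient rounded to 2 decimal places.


Rotor R = cos(55deg) - sin(55deg)*e12
Rotation angle theta = 2 * 55 = 110 degrees
v' = R*v*~R rotates v by theta.
cos(110deg) = -0.3420, sin(110deg) = 0.9397
v'_1 = -2*cos(110deg) - 5*sin(110deg)
= -2*(-0.3420) - 5*0.9397
= -4.01
v'_2 = -2*sin(110deg) + 5*cos(110deg)
= -2*0.9397 + 5*(-0.3420)
= -3.59
v' = -4.01*e1 - 3.59*e2


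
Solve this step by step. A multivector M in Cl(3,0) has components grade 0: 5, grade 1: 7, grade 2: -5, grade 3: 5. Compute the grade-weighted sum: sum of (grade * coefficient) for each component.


Grade-weighted sum = sum of grade_k * coefficient_k
0*5 = 0
1*7 = 7
2*(-5) = -10
3*5 = 15
Total = 0 + 7 + (-10) + 15 = 12


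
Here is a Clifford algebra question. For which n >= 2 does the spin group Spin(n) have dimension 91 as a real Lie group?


dim Spin(n) = dim so(n) = n(n-1)/2.
Solve n(n-1)/2 = 91, i.e. n^2 - n - 182 = 0.
Discriminant = 1 + 8*91 = 729
n = (1 + sqrt(729))/2 = (1 + 27)/2 = 14


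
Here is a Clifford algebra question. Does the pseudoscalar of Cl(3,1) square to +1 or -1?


The pseudoscalar I = e1...e_n (product of all n generators) of Cl(p,q) satisfies I^2 = (-1)^(q + n(n-1)/2).
p = 3, q = 1, n = p + q = 4
n(n-1)/2 = 4 * 3 / 2 = 6
Exponent = q + n(n-1)/2 = 1 + 6 = 7
I^2 = (-1)^7 = -1


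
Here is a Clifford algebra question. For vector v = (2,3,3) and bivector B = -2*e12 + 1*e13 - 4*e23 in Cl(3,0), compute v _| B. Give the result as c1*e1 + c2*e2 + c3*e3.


Left contraction v _| B = <vB>_1 (grade-1 part of the geometric product vB).
Using e1_|e12 = e2, e2_|e12 = -e1, e1_|e13 = e3, e3_|e13 = -e1, e2_|e23 = e3, e3_|e23 = -e2:
e1 coeff: -v2*b12 - v3*b13 = -(3)*(-2) - (3)*(1) = 3
e2 coeff: v1*b12 - v3*b23 = (2)*(-2) - (3)*(-4) = 8
e3 coeff: v1*b13 + v2*b23 = (2)*(1) + (3)*(-4) = -10
v _| B = 3*e1 + 8*e2 - 10*e3


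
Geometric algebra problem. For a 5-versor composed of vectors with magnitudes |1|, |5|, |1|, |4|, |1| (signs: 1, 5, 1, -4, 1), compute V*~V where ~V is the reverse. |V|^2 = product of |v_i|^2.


Each vector v_i has |v_i|^2 = s_i^2
Squared scales: 1^2 = 1, 5^2 = 25, 1^2 = 1, (-4)^2 = 16, 1^2 = 1
|V|^2 = 1 * 25 * 1 * 16 * 1
= 400


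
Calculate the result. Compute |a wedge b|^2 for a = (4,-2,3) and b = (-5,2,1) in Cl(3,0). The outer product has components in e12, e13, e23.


a wedge b = (a1*b2 - a2*b1)*e12 + (a1*b3 - a3*b1)*e13 + (a2*b3 - a3*b2)*e23
e12 coeff: 4*2 - (-2)*(-5) = 8 - 10 = -2
e13 coeff: 4*1 - 3*(-5) = 4 - (-15) = 19
e23 coeff: (-2)*1 - 3*2 = -2 - 6 = -8
|a wedge b|^2 = (-2)^2 + 19^2 + (-8)^2
= 4 + 361 + 64
= 429


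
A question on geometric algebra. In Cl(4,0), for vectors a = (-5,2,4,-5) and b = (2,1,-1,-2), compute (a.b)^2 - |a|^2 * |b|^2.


a . b = (-5)*2 + 2*1 + 4*(-1) + (-5)*(-2)
= -10 + 2 + (-4) + 10 = -2
|a|^2 = (-5)^2 + 2^2 + 4^2 + (-5)^2 = 70
|b|^2 = 2^2 + 1^2 + (-1)^2 + (-2)^2 = 10
(a.b)^2 = (-2)^2 = 4
|a|^2 * |b|^2 = 70 * 10 = 700
Result = 4 - 700 = -696


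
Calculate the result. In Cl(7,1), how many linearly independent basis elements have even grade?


Even subalgebra dimension = 2^(n-1)
n = 7 + 1 = 8
2^(8 - 1) = 2^7 = 128
Verification: sum of C(8,k) for even k = 1 + 28 + 70 + 28 + 1 = 128
Result = 128


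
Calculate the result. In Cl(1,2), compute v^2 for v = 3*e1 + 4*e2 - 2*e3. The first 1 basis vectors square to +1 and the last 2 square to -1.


v^2 = sum of c_i^2 * e_i^2
Positive signature terms (e_i^2 = +1): 3^2 = 9
Negative signature terms (e_j^2 = -1): 4^2 + (-2)^2 = 20
v^2 = 9 - 20 = -11


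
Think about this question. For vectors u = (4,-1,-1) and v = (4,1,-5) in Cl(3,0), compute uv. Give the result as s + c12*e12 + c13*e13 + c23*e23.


In Cl(3,0): e_i^2 = 1, e_ie_j = -e_je_i for i != j.
Scalar part = u . v = 4*4 + (-1)*1 + (-1)*(-5)
= 16 + (-1) + 5 = 20
e12 coeff = 4*1 - (-1)*4 = 4 - (-4) = 8
e13 coeff = 4*(-5) - (-1)*4 = -20 - (-4) = -16
e23 coeff = (-1)*(-5) - (-1)*1 = 5 - (-1) = 6
uv = 20 + 8*e12 - 16*e13 + 6*e23


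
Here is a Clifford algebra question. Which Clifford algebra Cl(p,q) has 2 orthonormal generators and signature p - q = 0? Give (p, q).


We need p + q = 2 and p - q = 0.
Adding: 2p = 2 + 0 = 2, so p = 1.
Then q = 2 - 1 = 1.
(p, q) = (1, 1)


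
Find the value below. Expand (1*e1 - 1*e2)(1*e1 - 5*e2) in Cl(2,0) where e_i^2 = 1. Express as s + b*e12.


Expand: (1*e1 - 1*e2)(1*e1 - 5*e2)
= 1*1*e1e1 + 1*(-5)*e1e2 + (-1)*1*e2e1 + (-1)*(-5)*e2e2
Using e1^2 = e2^2 = 1, e2e1 = -e1e2:
Scalar part s = 1*1 + (-1)*(-5) = 1 + 5 = 6
Bivector part b = 1*(-5) - (-1)*1 = -5 - (-1) = -4
uv = 6 - 4*e12


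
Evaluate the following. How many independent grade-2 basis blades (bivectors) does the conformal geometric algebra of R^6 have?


The conformal model of R^6 uses Cl(7,1) with m = 6 + 2 = 8 generators.
Number of grade-2 blades = C(m, 2) = C(8, 2)
= 8*7/2 = 28


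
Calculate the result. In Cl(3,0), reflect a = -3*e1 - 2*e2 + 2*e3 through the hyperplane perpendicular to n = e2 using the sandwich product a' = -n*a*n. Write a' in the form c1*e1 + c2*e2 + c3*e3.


Reflection formula: a' = -n*a*n, with n = e2 (unit vector, n^2 = 1).
For reflection through hyperplane perp to e2:
The component along e2 flips sign, others stay.
a = (-3, -2, 2)
a' = (-3, 2, 2)
a' = -3*e1 + 2*e2 + 2*e3


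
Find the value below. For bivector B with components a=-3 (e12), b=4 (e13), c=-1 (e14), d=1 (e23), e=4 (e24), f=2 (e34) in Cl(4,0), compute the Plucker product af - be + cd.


Plucker relation: af - be + cd
a*f = (-3)*2 = -6
b*e = 4*4 = 16
c*d = (-1)*1 = -1
af - be + cd = -6 - 16 + (-1)
= -23


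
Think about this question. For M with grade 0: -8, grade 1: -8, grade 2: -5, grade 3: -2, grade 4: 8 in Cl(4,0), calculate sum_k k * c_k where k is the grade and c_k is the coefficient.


Grade-weighted sum = sum of grade_k * coefficient_k
0*(-8) = 0
1*(-8) = -8
2*(-5) = -10
3*(-2) = -6
4*8 = 32
Total = 0 + (-8) + (-10) + (-6) + 32 = 8


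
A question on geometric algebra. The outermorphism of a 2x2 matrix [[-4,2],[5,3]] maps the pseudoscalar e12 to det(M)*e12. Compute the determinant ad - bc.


The outermorphism of a linear map f sends e1^e2 to f(e1)^f(e2).
f(e1) = -4*e1 + 5*e2
f(e2) = 2*e1 + 3*e2
f(e1) ^ f(e2) = (-4*e1 + 5*e2) ^ (2*e1 + 3*e2)
= (-4)*3*e12 + 5*2*e21
= (-12 - 10)*e12
= -22*e12
Coefficient = -22


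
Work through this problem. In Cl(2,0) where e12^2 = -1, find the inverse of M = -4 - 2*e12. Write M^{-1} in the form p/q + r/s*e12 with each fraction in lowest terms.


M = -4 - 2*e12, where e12^2 = -1.
Since M commutes with its reverse ~M = a - b*e12, M * ~M = a^2 - b^2*e12^2 = a^2 + b^2.
So M^{-1} = ~M / (a^2 + b^2) = (a - b*e12)/(a^2 + b^2).
a^2 + b^2 = 16 + 4 = 20
Scalar part = -4/20 = -1/5
Bivector coeff = 2/20 = 1/10
M^{-1} = -1/5 + 1/10*e12


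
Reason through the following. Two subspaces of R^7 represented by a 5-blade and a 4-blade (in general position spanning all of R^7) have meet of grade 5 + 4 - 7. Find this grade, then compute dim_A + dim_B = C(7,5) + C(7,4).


Meet grade = grade(A) + grade(B) - n
= 5 + 4 - 7 = 2
C(7,5) = 21
C(7,4) = 35
dim_A + dim_B = 21 + 35 = 56


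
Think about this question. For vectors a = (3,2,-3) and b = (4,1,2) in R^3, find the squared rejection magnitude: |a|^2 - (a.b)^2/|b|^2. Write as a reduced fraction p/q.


|a|^2 = 3^2 + 2^2 + (-3)^2 = 22
|b|^2 = 4^2 + 1^2 + 2^2 = 21
a . b = 3*4 + 2*1 + (-3)*2 = 8
(a.b)^2 = 8^2 = 64
|rej|^2 = 22 - 64/21
= (462 - 64)/21
= 398/21
In lowest terms: 398/21


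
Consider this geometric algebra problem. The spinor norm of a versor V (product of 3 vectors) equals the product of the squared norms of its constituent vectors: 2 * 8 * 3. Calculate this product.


Spinor norm N(V) = |v1|^2 * |v2|^2 * ... * |v3|^2
= 2 * 8 * 3
Running product: 2, 16, 48
N(V) = 48


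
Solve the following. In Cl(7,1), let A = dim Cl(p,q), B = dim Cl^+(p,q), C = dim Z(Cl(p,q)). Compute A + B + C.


n = 7 + 1 = 8
Total dim = 2^8 = 256
Even subalgebra dim = 2^7 = 128
n is even, so center dim = 1
Sum = 256 + 128 + 1 = 385


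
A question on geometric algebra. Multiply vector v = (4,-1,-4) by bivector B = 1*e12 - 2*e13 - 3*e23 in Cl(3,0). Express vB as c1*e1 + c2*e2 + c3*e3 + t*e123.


vB has grade-1 (vector) and grade-3 (trivector) parts: vB = (v _| B) + (v ^ B).
Vector part <vB>_1:
  e1: -v2*b12 - v3*b13 = -(-1)*(1) - (-4)*(-2) = -7
  e2: v1*b12 - v3*b23 = (4)*(1) - (-4)*(-3) = -8
  e3: v1*b13 + v2*b23 = (4)*(-2) + (-1)*(-3) = -5
Trivector part <vB>_3:
  e123: v1*b23 - v2*b13 + v3*b12 = (4)*(-3) - (-1)*(-2) + (-4)*(1) = -18
vB = -7*e1 - 8*e2 - 5*e3 - 18*e123


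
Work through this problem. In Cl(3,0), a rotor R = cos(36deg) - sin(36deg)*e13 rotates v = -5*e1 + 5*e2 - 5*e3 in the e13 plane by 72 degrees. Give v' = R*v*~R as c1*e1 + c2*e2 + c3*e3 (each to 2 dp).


Rotor R = cos(36deg) - sin(36deg)*e13
Rotation angle theta = 2 * 36 = 72 degrees in the e13 plane (e1 -> e3).
The component perpendicular to the plane (e2) is invariant: v'_2 = v2 = 5.00
cos(72deg) = 0.3090, sin(72deg) = 0.9511
v'_1 = v1*cos(theta) - v3*sin(theta) = -5*0.3090 - (-5)*0.9511 = 3.21
v'_3 = v1*sin(theta) + v3*cos(theta) = -5*0.9511 + (-5)*0.3090 = -6.30
v' = 3.21*e1 + 5.00*e2 - 6.30*e3


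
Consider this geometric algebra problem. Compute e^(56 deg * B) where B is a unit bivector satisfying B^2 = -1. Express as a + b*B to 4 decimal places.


For a unit bivector B with B^2 = -1, the exponential series gives
e^(theta*B) = cos(theta) + sin(theta)*B (the GA analogue of Euler's formula).
theta = 56 degrees = 0.977384 rad
cos(56 deg) = 0.5592
sin(56 deg) = 0.8290
exp(theta*B) = 0.5592 + 0.8290*B


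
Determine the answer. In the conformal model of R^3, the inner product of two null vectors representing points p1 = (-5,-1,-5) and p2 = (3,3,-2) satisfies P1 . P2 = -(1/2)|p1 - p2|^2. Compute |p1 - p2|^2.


p1 - p2 = (-8, -4, -3)
|p1 - p2|^2 = (-8)^2 + (-4)^2 + (-3)^2
= 64 + 16 + 9
= 89


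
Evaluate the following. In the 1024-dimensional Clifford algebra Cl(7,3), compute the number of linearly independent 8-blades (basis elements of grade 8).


Number of grade-k basis blades in Cl(p,q) with n = p + q is C(n, k).
n = 7 + 3 = 10
C(10, 8) = 10! / (8! * 2!)
= 3628800 / (40320 * 2)
= 45


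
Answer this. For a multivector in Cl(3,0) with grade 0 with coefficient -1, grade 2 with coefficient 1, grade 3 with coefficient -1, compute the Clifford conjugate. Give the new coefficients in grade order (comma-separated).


Clifford conjugate sign for grade k: (-1)^(k(k+1)/2)
Grade 0: (-1)^(0*1/2) = (-1)^0 = 1, coeff -1 -> -1
Grade 2: (-1)^(2*3/2) = (-1)^3 = -1, coeff 1 -> -1
Grade 3: (-1)^(3*4/2) = (-1)^6 = 1, coeff -1 -> -1
Conjugated coefficients: -1, -1, -1


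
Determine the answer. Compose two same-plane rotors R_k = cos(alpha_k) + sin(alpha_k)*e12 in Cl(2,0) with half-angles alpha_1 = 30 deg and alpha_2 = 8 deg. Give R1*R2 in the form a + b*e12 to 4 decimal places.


Same-plane rotors commute and their half-angles add:
R1*R2 = cos(a1 + a2) + sin(a1 + a2)*e12.
a1 + a2 = 30 + 8 = 38 deg
cos(38 deg) = 0.7880
sin(38 deg) = 0.6157
R1*R2 = 0.7880 + 0.6157*e12


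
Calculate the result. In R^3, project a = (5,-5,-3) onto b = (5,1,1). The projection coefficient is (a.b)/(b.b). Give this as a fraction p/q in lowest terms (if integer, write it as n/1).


Projection coefficient = (a . b) / (b . b)
a . b = 5*5 + (-5)*1 + (-3)*1
= 25 + (-5) + (-3) = 17
b . b = 5^2 + 1^2 + 1^2
= 25 + 1 + 1 = 27
Coefficient = 17/27
In lowest terms: 17/27


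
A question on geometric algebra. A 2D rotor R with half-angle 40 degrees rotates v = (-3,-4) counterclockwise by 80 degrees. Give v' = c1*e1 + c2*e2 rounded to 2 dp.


Rotor R = cos(40deg) - sin(40deg)*e12
Rotation angle theta = 2 * 40 = 80 degrees
v' = R*v*~R rotates v by theta.
cos(80deg) = 0.1736, sin(80deg) = 0.9848
v'_1 = -3*cos(80deg) - (-4)*sin(80deg)
= -3*0.1736 - (-4)*0.9848
= 3.42
v'_2 = -3*sin(80deg) + (-4)*cos(80deg)
= -3*0.9848 + (-4)*0.1736
= -3.65
v' = 3.42*e1 - 3.65*e2


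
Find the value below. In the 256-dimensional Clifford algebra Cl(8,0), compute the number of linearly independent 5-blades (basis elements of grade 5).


Number of grade-k basis blades in Cl(p,q) with n = p + q is C(n, k).
n = 8 + 0 = 8
C(8, 5) = 8! / (5! * 3!)
= 40320 / (120 * 6)
= 56


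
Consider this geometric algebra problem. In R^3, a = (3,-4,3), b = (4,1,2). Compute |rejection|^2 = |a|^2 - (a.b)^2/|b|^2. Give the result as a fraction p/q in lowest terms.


|a|^2 = 3^2 + (-4)^2 + 3^2 = 34
|b|^2 = 4^2 + 1^2 + 2^2 = 21
a . b = 3*4 + (-4)*1 + 3*2 = 14
(a.b)^2 = 14^2 = 196
|rej|^2 = 34 - 196/21
= (714 - 196)/21
= 518/21
In lowest terms: 74/3


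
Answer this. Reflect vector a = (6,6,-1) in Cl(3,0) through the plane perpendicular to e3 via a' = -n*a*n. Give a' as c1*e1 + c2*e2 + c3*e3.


Reflection formula: a' = -n*a*n, with n = e3 (unit vector, n^2 = 1).
For reflection through hyperplane perp to e3:
The component along e3 flips sign, others stay.
a = (6, 6, -1)
a' = (6, 6, 1)
a' = 6*e1 + 6*e2 + 1*e3


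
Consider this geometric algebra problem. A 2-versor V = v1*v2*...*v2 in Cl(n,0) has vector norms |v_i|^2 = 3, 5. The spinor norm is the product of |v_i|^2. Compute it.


Spinor norm N(V) = |v1|^2 * |v2|^2 * ... * |v2|^2
= 3 * 5
Running product: 3, 15
N(V) = 15


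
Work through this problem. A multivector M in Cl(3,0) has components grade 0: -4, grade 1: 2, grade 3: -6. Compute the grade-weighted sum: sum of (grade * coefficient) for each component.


Grade-weighted sum = sum of grade_k * coefficient_k
0*(-4) = 0
1*2 = 2
3*(-6) = -18
Total = 0 + 2 + (-18) = -16


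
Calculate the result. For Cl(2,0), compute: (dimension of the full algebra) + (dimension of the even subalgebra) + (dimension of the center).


n = 2 + 0 = 2
Total dim = 2^2 = 4
Even subalgebra dim = 2^1 = 2
n is even, so center dim = 1
Sum = 4 + 2 + 1 = 7


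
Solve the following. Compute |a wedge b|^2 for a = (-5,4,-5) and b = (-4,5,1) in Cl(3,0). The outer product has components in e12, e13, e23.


a wedge b = (a1*b2 - a2*b1)*e12 + (a1*b3 - a3*b1)*e13 + (a2*b3 - a3*b2)*e23
e12 coeff: (-5)*5 - 4*(-4) = -25 - (-16) = -9
e13 coeff: (-5)*1 - (-5)*(-4) = -5 - 20 = -25
e23 coeff: 4*1 - (-5)*5 = 4 - (-25) = 29
|a wedge b|^2 = (-9)^2 + (-25)^2 + 29^2
= 81 + 625 + 841
= 1547


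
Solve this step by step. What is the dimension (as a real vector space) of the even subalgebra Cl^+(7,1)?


Even subalgebra dimension = 2^(n-1)
n = 7 + 1 = 8
2^(8 - 1) = 2^7 = 128
Verification: sum of C(8,k) for even k = 1 + 28 + 70 + 28 + 1 = 128
Result = 128
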